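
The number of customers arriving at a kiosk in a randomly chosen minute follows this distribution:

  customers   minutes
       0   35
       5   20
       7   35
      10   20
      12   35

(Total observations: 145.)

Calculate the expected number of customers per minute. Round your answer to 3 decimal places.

Total = 145, so P(customers=0) = 35/145, etc.
E[X] = (7/29)·0 + (4/29)·5 + (7/29)·7 + (4/29)·10 + (7/29)·12
     = 193/29 ≈ 6.655

6.655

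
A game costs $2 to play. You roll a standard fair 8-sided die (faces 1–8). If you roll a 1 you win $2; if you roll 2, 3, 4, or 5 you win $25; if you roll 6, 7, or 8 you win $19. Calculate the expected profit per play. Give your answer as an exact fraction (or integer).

E[payout] = (1/8)·2 + (3/8)·19 + (1/2)·25 = 159/8
Expected profit = 159/8 − 2 = 143/8

143/8 dollars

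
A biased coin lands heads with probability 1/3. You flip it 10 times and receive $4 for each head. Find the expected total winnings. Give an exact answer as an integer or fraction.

E[#heads] = 10·1/3 = 10/3 (linearity over flips).
E[winnings] = 4·10/3 = 40/3.

40/3 dollars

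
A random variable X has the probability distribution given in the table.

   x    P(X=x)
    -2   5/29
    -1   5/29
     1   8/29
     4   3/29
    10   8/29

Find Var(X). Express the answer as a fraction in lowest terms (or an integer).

E[X] = (5/29)·(-2) + (5/29)·(-1) + (8/29)·1 + (3/29)·4 + (8/29)·10 = 85/29
E[X²] = (5/29)·4 + (5/29)·1 + (8/29)·1 + (3/29)·16 + (8/29)·100 = 881/29
Var(X) = 881/29 − (85/29)² = 18324/841

18324/841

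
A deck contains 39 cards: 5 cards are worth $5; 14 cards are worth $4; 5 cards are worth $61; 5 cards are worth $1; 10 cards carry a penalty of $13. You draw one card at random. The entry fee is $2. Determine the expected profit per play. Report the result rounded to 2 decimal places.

$4.69

E[payout] = (5/39)·5 + (14/39)·4 + (5/39)·61 + (5/39)·1 + (10/39)·(-13) = 87/13
Expected profit = 87/13 − 2 = 61/13 ≈ $4.69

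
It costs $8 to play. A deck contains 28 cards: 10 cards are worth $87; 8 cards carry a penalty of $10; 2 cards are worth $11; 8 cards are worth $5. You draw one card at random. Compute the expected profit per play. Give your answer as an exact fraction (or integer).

157/7 dollars

E[payout] = (10/28)·87 + (8/28)·(-10) + (2/28)·11 + (8/28)·5 = 213/7
Expected profit = 213/7 − 8 = 157/7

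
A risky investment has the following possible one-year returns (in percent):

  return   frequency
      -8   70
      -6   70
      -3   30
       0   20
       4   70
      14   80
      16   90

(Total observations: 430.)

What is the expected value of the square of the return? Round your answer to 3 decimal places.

Total = 430, so P(return=-8) = 70/430, etc.
E[X²] = (7/43)·64 + (7/43)·36 + (3/43)·9 + (2/43)·0 + (7/43)·16 + (8/43)·196 + (9/43)·256
     = 4711/43 ≈ 109.558

109.558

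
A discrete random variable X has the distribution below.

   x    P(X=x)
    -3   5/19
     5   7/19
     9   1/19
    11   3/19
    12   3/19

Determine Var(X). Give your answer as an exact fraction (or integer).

11220/361

E[X] = (5/19)·(-3) + (7/19)·5 + (1/19)·9 + (3/19)·11 + (3/19)·12 = 98/19
E[X²] = (5/19)·9 + (7/19)·25 + (1/19)·81 + (3/19)·121 + (3/19)·144 = 1096/19
Var(X) = 1096/19 − (98/19)² = 11220/361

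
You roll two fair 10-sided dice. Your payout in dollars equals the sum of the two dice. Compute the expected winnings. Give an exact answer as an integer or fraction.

$11

Distribution of the sum of the two dice: 2 w.p. 1/100, 3 w.p. 1/50, 4 w.p. 3/100, 5 w.p. 1/25, 6 w.p. 1/20, 7 w.p. 3/50, …
E[payout] = (1/100)·2 + (1/50)·3 + (3/100)·4 + (1/25)·5 + (1/20)·6 + (3/50)·7 + (7/100)·8 + (2/25)·9 + (9/100)·10 + (1/10)·11 + (9/100)·12 + (2/25)·13 + (7/100)·14 + (3/50)·15 + (1/20)·16 + (1/25)·17 + (3/100)·18 + (1/50)·19 + (1/100)·20 = 11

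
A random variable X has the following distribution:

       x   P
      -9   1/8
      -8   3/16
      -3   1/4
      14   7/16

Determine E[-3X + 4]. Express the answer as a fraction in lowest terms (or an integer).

E[-3x+4] = (1/8)·31 + (3/16)·28 + (1/4)·13 + (7/16)·(-38)
     = -17/4

-17/4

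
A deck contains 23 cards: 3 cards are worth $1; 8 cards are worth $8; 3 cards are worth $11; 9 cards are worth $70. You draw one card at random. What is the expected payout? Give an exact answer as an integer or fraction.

E[payout] = (3/23)·1 + (8/23)·8 + (3/23)·11 + (9/23)·70 = 730/23

730/23 dollars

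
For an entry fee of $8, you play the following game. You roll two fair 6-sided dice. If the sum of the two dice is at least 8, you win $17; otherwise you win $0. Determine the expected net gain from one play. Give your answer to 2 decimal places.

E[payout] = (7/12)·0 + (5/12)·17 = 85/12
Expected profit = 85/12 − 8 = -11/12 ≈ -$0.92

-$0.92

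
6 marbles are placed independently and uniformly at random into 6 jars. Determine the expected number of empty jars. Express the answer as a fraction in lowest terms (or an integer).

15625/7776

Let Xⱼ=1 if jar j is empty. P(Xⱼ=1) = ((6-1)/6)^6 = 15625/46656.
By linearity, E[#empty] = 6·15625/46656 = 15625/7776.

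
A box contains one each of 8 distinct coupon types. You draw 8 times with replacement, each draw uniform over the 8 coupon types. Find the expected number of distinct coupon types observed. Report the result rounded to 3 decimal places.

5.251

Let Xⱼ=1 if type j appears at least once. P(Xⱼ=1) = 1 − ((8−1)/8)^8 = 11012415/16777216.
E[#distinct] = 8·11012415/16777216 = 11012415/2097152.
≈ 5.251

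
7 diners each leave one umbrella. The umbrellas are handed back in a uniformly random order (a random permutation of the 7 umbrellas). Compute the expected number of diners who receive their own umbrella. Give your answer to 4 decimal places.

1.0000

Let Xᵢ = 1 if person i gets their own umbrella. For each i, P(Xᵢ=1) = 1/7.
By linearity of expectation, E[X₁+…+X_7] = 7·(1/7) = 1.
≈ 1.0000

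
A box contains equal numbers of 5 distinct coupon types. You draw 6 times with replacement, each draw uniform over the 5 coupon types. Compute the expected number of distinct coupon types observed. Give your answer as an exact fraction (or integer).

Let Xⱼ=1 if type j appears at least once. P(Xⱼ=1) = 1 − ((5−1)/5)^6 = 11529/15625.
E[#distinct] = 5·11529/15625 = 11529/3125.

11529/3125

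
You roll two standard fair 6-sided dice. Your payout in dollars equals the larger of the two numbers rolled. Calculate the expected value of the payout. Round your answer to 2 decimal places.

$4.47

Distribution of the larger of the two numbers rolled: 1 w.p. 1/36, 2 w.p. 1/12, 3 w.p. 5/36, 4 w.p. 7/36, 5 w.p. 1/4, 6 w.p. 11/36
E[payout] = (1/36)·1 + (1/12)·2 + (5/36)·3 + (7/36)·4 + (1/4)·5 + (11/36)·6 = 161/36
≈ $4.47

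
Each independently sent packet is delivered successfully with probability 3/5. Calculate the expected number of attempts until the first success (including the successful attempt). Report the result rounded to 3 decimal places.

For a geometric distribution, E[trials] = 1/p = 1/(3/5) = 5/3.
≈ 1.667

1.667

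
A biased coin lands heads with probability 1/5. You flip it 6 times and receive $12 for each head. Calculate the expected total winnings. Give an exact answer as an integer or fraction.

E[#heads] = 6·1/5 = 6/5 (linearity over flips).
E[winnings] = 12·6/5 = 72/5.

72/5 dollars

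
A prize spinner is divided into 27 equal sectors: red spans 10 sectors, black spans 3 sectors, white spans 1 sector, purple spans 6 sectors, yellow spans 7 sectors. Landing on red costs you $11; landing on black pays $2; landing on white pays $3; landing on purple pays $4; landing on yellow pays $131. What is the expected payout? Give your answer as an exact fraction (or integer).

280/9 dollars

E[payout] = (10/27)·(-11) + (3/27)·2 + (1/27)·3 + (6/27)·4 + (7/27)·131 = 280/9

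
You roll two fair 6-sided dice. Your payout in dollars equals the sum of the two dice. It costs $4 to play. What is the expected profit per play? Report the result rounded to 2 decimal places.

$3.00

Distribution of the sum of the two dice: 2 w.p. 1/36, 3 w.p. 1/18, 4 w.p. 1/12, 5 w.p. 1/9, 6 w.p. 5/36, 7 w.p. 1/6, …
E[payout] = (1/36)·2 + (1/18)·3 + (1/12)·4 + (1/9)·5 + (5/36)·6 + (1/6)·7 + (5/36)·8 + (1/9)·9 + (1/12)·10 + (1/18)·11 + (1/36)·12 = 7
Expected profit = 7 − 4 = 3 ≈ $3.00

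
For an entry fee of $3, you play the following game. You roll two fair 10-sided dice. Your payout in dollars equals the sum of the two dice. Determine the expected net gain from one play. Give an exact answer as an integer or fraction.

Distribution of the sum of the two dice: 2 w.p. 1/100, 3 w.p. 1/50, 4 w.p. 3/100, 5 w.p. 1/25, 6 w.p. 1/20, 7 w.p. 3/50, …
E[payout] = (1/100)·2 + (1/50)·3 + (3/100)·4 + (1/25)·5 + (1/20)·6 + (3/50)·7 + (7/100)·8 + (2/25)·9 + (9/100)·10 + (1/10)·11 + (9/100)·12 + (2/25)·13 + (7/100)·14 + (3/50)·15 + (1/20)·16 + (1/25)·17 + (3/100)·18 + (1/50)·19 + (1/100)·20 = 11
Expected profit = 11 − 3 = 8

$8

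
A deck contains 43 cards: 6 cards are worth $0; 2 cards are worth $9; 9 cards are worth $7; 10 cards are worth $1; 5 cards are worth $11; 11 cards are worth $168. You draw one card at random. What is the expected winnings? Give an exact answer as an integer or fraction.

1994/43 dollars

E[payout] = (6/43)·0 + (2/43)·9 + (9/43)·7 + (10/43)·1 + (5/43)·11 + (11/43)·168 = 1994/43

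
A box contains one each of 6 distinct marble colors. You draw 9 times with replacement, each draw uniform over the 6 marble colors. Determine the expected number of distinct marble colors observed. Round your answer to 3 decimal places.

4.837

Let Xⱼ=1 if type j appears at least once. P(Xⱼ=1) = 1 − ((6−1)/6)^9 = 8124571/10077696.
E[#distinct] = 6·8124571/10077696 = 8124571/1679616.
≈ 4.837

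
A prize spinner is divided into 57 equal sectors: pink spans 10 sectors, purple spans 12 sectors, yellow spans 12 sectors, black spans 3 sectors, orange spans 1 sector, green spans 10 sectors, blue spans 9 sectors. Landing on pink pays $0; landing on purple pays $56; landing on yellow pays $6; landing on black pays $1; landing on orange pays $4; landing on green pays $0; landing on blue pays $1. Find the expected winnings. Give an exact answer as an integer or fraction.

40/3 dollars

E[payout] = (10/57)·0 + (12/57)·56 + (12/57)·6 + (3/57)·1 + (1/57)·4 + (10/57)·0 + (9/57)·1 = 40/3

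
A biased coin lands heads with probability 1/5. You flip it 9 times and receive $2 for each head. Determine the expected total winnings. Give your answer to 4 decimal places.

$3.6000

E[#heads] = 9·1/5 = 9/5 (linearity over flips).
E[winnings] = 2·9/5 = 18/5.
≈ 3.6000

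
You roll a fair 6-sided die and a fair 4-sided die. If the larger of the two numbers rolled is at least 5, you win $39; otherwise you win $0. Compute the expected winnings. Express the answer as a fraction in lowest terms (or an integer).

E[payout] = (2/3)·0 + (1/3)·39 = 13

$13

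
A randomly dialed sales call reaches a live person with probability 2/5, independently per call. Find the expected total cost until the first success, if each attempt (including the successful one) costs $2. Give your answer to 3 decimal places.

E[#attempts] = 1/p = 5/2; E[cost] = 2·5/2 = 5.
≈ 5.000

$5.000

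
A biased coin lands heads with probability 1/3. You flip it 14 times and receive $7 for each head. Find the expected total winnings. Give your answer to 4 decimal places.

$32.6667

E[#heads] = 14·1/3 = 14/3 (linearity over flips).
E[winnings] = 7·14/3 = 98/3.
≈ 32.6667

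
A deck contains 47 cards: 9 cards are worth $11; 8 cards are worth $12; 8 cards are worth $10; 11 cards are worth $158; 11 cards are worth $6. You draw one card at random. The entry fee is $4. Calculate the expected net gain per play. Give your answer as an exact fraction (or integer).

E[payout] = (9/47)·11 + (8/47)·12 + (8/47)·10 + (11/47)·158 + (11/47)·6 = 2079/47
Expected profit = 2079/47 − 4 = 1891/47

1891/47 dollars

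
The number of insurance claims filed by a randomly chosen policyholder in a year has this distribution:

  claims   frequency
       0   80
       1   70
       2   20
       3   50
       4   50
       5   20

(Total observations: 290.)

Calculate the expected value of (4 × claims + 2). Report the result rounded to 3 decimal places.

Total = 290, so P(claims=0) = 80/290, etc.
E[4x+2] = (8/29)·2 + (7/29)·6 + (2/29)·10 + (5/29)·14 + (5/29)·18 + (2/29)·22
     = 282/29 ≈ 9.724

9.724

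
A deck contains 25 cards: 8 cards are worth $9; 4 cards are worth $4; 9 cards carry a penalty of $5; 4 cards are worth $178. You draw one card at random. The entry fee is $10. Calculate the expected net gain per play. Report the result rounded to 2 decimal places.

E[payout] = (8/25)·9 + (4/25)·4 + (9/25)·(-5) + (4/25)·178 = 151/5
Expected profit = 151/5 − 10 = 101/5 ≈ $20.20

$20.20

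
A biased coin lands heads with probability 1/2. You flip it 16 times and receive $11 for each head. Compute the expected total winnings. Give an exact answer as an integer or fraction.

E[#heads] = 16·1/2 = 8 (linearity over flips).
E[winnings] = 11·8 = 88.

$88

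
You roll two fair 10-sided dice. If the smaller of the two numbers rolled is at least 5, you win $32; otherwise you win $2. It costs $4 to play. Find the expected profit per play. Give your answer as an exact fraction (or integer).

44/5 dollars

E[payout] = (16/25)·2 + (9/25)·32 = 64/5
Expected profit = 64/5 − 4 = 44/5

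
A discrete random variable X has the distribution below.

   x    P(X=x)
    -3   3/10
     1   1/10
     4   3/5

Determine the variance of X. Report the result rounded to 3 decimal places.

E[X] = (3/10)·(-3) + (1/10)·1 + (3/5)·4 = 8/5
E[X²] = (3/10)·9 + (1/10)·1 + (3/5)·16 = 62/5
Var(X) = 62/5 − (8/5)² = 246/25 ≈ 9.840

9.840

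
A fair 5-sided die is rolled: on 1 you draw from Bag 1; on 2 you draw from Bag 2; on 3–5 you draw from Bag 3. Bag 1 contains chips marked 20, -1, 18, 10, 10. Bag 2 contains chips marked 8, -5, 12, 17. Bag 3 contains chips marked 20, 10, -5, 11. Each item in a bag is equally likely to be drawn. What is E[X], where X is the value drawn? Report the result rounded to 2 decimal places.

E[X | Bag 1] = (20 − 1 + 18 + 10 + 10)/5 = 57/5
E[X | Bag 2] = (8 − 5 + 12 + 17)/4 = 8
E[X | Bag 3] = (20 + 10 − 5 + 11)/4 = 9
E[X] = (1/5)·57/5 + (1/5)·8 + (3/5)·9 = 232/25 ≈ 9.28

9.28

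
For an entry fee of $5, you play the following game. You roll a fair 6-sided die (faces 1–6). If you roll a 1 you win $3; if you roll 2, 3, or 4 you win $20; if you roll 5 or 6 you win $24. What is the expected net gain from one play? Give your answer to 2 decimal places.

$13.50

E[payout] = (1/6)·3 + (1/2)·20 + (1/3)·24 = 37/2
Expected profit = 37/2 − 5 = 27/2 ≈ $13.50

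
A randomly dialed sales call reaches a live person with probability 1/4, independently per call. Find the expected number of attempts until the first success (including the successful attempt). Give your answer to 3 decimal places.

4.000

For a geometric distribution, E[trials] = 1/p = 1/(1/4) = 4.
≈ 4.000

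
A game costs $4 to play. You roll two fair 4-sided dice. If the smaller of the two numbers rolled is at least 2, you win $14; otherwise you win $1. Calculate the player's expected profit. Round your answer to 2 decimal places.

$4.31

E[payout] = (7/16)·1 + (9/16)·14 = 133/16
Expected profit = 133/16 − 4 = 69/16 ≈ $4.31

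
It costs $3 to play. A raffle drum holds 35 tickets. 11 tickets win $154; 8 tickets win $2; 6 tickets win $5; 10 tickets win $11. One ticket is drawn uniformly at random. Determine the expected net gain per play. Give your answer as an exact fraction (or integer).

349/7 dollars

E[payout] = (11/35)·154 + (8/35)·2 + (6/35)·5 + (10/35)·11 = 370/7
Expected profit = 370/7 − 3 = 349/7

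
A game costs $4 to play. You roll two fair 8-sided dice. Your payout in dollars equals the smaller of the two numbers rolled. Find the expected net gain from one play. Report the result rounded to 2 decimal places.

-$0.81

Distribution of the smaller of the two numbers rolled: 1 w.p. 15/64, 2 w.p. 13/64, 3 w.p. 11/64, 4 w.p. 9/64, 5 w.p. 7/64, 6 w.p. 5/64, …
E[payout] = (15/64)·1 + (13/64)·2 + (11/64)·3 + (9/64)·4 + (7/64)·5 + (5/64)·6 + (3/64)·7 + (1/64)·8 = 51/16
Expected profit = 51/16 − 4 = -13/16 ≈ -$0.81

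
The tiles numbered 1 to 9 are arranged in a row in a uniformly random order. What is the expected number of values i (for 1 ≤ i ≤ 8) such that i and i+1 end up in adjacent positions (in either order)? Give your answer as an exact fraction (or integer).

16/9

For each i ∈ {1,…,8}, let Xᵢ = 1 if i and i+1 are adjacent. P(Xᵢ=1) = 2·(9−1)!/9! = 2/9.
By linearity, E[ΣXᵢ] = (8)·(2/9) = 16/9.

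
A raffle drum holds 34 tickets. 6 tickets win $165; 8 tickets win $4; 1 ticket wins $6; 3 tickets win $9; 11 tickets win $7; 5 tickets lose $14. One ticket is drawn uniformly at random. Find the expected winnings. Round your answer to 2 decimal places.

$31.24

E[payout] = (6/34)·165 + (8/34)·4 + (1/34)·6 + (3/34)·9 + (11/34)·7 + (5/34)·(-14) = 531/17
≈ $31.24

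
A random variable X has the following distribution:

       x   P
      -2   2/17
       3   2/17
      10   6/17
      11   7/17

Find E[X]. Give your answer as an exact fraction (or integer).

139/17

E[X] = (2/17)·(-2) + (2/17)·3 + (6/17)·10 + (7/17)·11
     = 139/17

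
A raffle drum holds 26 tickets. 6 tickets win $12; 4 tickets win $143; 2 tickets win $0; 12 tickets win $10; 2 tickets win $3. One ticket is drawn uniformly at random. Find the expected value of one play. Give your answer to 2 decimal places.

$29.62

E[payout] = (6/26)·12 + (4/26)·143 + (2/26)·0 + (12/26)·10 + (2/26)·3 = 385/13
≈ $29.62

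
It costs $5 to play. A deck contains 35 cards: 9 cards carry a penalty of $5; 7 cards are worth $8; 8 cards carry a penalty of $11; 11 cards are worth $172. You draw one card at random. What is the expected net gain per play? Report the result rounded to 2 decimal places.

$46.86

E[payout] = (9/35)·(-5) + (7/35)·8 + (8/35)·(-11) + (11/35)·172 = 363/7
Expected profit = 363/7 − 5 = 328/7 ≈ $46.86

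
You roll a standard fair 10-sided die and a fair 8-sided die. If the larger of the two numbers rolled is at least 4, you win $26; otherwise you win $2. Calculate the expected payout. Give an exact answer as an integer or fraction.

233/10 dollars

E[payout] = (9/80)·2 + (71/80)·26 = 233/10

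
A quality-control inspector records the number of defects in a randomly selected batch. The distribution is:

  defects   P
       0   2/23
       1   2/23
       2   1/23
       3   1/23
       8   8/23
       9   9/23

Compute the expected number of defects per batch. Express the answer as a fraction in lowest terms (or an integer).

152/23

E[X] = (2/23)·0 + (2/23)·1 + (1/23)·2 + (1/23)·3 + (8/23)·8 + (9/23)·9
     = 152/23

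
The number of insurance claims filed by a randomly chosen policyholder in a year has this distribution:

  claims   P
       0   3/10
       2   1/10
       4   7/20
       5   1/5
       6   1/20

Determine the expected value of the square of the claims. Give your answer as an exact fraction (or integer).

64/5

E[X²] = (3/10)·0 + (1/10)·4 + (7/20)·16 + (1/5)·25 + (1/20)·36
     = 64/5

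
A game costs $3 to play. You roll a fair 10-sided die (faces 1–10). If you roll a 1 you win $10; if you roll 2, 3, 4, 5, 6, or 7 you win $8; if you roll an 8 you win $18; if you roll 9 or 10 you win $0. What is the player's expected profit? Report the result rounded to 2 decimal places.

E[payout] = (1/5)·0 + (3/5)·8 + (1/10)·10 + (1/10)·18 = 38/5
Expected profit = 38/5 − 3 = 23/5 ≈ $4.60

$4.60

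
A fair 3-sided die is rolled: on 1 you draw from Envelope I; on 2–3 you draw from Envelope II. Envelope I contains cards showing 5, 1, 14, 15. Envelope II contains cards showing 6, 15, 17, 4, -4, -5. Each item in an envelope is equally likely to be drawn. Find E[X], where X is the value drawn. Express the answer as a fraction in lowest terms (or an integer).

79/12

E[X | Envelope I] = (5 + 1 + 14 + 15)/4 = 35/4
E[X | Envelope II] = (6 + 15 + 17 + 4 − 4 − 5)/6 = 11/2
E[X] = (1/3)·35/4 + (2/3)·11/2 = 79/12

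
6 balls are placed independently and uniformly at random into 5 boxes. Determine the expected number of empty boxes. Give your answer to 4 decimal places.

1.3107

Let Xⱼ=1 if box j is empty. P(Xⱼ=1) = ((5-1)/5)^6 = 4096/15625.
By linearity, E[#empty] = 5·4096/15625 = 4096/3125.
≈ 1.3107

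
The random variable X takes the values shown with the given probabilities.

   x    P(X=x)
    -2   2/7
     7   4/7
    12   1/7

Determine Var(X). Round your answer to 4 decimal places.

E[X] = (2/7)·(-2) + (4/7)·7 + (1/7)·12 = 36/7
E[X²] = (2/7)·4 + (4/7)·49 + (1/7)·144 = 348/7
Var(X) = 348/7 − (36/7)² = 1140/49 ≈ 23.2653

23.2653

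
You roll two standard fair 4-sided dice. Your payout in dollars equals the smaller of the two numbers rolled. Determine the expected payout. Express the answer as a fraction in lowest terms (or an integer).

15/8 dollars

Distribution of the smaller of the two numbers rolled: 1 w.p. 7/16, 2 w.p. 5/16, 3 w.p. 3/16, 4 w.p. 1/16
E[payout] = (7/16)·1 + (5/16)·2 + (3/16)·3 + (1/16)·4 = 15/8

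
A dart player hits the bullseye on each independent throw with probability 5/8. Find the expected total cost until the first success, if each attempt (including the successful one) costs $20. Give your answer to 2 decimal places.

E[#attempts] = 1/p = 8/5; E[cost] = 20·8/5 = 32.
≈ 32.00

$32.00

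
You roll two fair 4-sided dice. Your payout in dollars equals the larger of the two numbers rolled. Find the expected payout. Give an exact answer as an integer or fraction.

Distribution of the larger of the two numbers rolled: 1 w.p. 1/16, 2 w.p. 3/16, 3 w.p. 5/16, 4 w.p. 7/16
E[payout] = (1/16)·1 + (3/16)·2 + (5/16)·3 + (7/16)·4 = 25/8

25/8 dollars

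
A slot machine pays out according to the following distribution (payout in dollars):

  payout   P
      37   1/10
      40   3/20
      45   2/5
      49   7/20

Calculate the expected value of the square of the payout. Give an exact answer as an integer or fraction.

E[X²] = (1/10)·1369 + (3/20)·1600 + (2/5)·2025 + (7/20)·2401
     = 8109/4

8109/4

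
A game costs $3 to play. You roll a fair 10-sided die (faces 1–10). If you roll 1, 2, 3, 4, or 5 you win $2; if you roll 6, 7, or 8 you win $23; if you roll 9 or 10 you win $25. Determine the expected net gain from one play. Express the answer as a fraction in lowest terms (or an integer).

E[payout] = (1/2)·2 + (3/10)·23 + (1/5)·25 = 129/10
Expected profit = 129/10 − 3 = 99/10

99/10 dollars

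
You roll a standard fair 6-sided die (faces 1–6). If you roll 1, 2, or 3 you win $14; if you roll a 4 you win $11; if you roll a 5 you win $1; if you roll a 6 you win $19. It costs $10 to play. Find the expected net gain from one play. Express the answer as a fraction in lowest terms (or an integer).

E[payout] = (1/6)·1 + (1/6)·11 + (1/2)·14 + (1/6)·19 = 73/6
Expected profit = 73/6 − 10 = 13/6

13/6 dollars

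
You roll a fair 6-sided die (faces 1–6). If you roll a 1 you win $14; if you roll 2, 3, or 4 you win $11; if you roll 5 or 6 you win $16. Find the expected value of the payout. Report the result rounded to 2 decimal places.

$13.17

E[payout] = (1/2)·11 + (1/6)·14 + (1/3)·16 = 79/6
≈ $13.17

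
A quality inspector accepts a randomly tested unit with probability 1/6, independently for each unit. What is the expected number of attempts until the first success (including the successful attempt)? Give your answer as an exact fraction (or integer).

For a geometric distribution, E[trials] = 1/p = 1/(1/6) = 6.

6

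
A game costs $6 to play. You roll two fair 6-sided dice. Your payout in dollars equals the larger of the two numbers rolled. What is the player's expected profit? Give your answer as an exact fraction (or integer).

-55/36 dollars

Distribution of the larger of the two numbers rolled: 1 w.p. 1/36, 2 w.p. 1/12, 3 w.p. 5/36, 4 w.p. 7/36, 5 w.p. 1/4, 6 w.p. 11/36
E[payout] = (1/36)·1 + (1/12)·2 + (5/36)·3 + (7/36)·4 + (1/4)·5 + (11/36)·6 = 161/36
Expected profit = 161/36 − 6 = -55/36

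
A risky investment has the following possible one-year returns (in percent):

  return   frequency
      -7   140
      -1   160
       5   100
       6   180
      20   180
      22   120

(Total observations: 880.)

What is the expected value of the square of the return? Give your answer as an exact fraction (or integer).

166

Total = 880, so P(return=-7) = 140/880, etc.
E[X²] = (7/44)·49 + (2/11)·1 + (5/44)·25 + (9/44)·36 + (9/44)·400 + (3/22)·484
     = 166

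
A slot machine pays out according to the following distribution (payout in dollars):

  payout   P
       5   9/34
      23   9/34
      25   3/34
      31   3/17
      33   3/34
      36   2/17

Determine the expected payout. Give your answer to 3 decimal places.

E[X] = (9/34)·5 + (9/34)·23 + (3/34)·25 + (3/17)·31 + (3/34)·33 + (2/17)·36
     = 378/17 ≈ 22.235

$22.235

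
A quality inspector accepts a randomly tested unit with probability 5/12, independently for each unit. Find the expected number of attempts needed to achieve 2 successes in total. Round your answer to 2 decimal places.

By linearity (sum of 2 independent geometric waits), E[trials] = 2/p = 2/(5/12) = 24/5.
≈ 4.80

4.80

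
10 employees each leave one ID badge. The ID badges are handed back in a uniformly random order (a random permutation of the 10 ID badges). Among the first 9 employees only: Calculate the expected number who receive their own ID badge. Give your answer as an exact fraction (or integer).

9/10

Let Xᵢ = 1 if person i gets their own ID badge. For each i, P(Xᵢ=1) = 1/10.
By linearity of expectation, E[X₁+…+X_9] = 9·(1/10) = 9/10.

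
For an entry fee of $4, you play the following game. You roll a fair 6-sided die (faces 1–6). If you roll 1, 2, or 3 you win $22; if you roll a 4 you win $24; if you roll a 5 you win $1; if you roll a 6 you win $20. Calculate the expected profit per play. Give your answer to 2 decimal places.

$14.50

E[payout] = (1/6)·1 + (1/6)·20 + (1/2)·22 + (1/6)·24 = 37/2
Expected profit = 37/2 − 4 = 29/2 ≈ $14.50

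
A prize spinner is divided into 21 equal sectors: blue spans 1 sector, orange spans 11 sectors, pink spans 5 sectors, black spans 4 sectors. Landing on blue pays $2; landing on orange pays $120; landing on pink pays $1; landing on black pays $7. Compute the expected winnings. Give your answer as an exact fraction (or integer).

E[payout] = (1/21)·2 + (11/21)·120 + (5/21)·1 + (4/21)·7 = 1355/21

1355/21 dollars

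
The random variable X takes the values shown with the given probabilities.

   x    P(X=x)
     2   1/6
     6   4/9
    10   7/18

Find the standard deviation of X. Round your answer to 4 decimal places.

2.8458

E[X] = 62/9, E[X²] = 500/9
Var(X) = E[X²] − (E[X])² = 500/9 − 3844/81 = 656/81
SD(X) = √(656/81) ≈ 2.8458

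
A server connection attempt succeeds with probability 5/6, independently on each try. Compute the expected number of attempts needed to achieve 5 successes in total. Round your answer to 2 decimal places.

By linearity (sum of 5 independent geometric waits), E[trials] = 5/p = 5/(5/6) = 6.
≈ 6.00

6.00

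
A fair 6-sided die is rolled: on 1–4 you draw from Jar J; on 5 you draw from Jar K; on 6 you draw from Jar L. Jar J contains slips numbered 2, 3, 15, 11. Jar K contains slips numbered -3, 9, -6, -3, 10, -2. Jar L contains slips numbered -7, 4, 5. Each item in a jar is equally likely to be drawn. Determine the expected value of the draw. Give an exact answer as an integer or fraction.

65/12

E[X | Jar J] = (2 + 3 + 15 + 11)/4 = 31/4
E[X | Jar K] = (-3 + 9 − 6 − 3 + 10 − 2)/6 = 5/6
E[X | Jar L] = (-7 + 4 + 5)/3 = 2/3
E[X] = (2/3)·31/4 + (1/6)·5/6 + (1/6)·2/3 = 65/12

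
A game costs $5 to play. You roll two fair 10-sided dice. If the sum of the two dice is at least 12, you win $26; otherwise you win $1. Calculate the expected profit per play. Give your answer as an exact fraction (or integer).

E[payout] = (11/20)·1 + (9/20)·26 = 49/4
Expected profit = 49/4 − 5 = 29/4

29/4 dollars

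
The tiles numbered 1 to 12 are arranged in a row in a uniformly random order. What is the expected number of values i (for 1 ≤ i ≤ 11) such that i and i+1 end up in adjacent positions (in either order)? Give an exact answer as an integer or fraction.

For each i ∈ {1,…,11}, let Xᵢ = 1 if i and i+1 are adjacent. P(Xᵢ=1) = 2·(12−1)!/12! = 2/12.
By linearity, E[ΣXᵢ] = (11)·(2/12) = 11/6.

11/6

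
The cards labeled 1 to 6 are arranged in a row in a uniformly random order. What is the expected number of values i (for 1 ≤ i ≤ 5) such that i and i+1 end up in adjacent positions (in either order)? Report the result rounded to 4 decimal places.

1.6667

For each i ∈ {1,…,5}, let Xᵢ = 1 if i and i+1 are adjacent. P(Xᵢ=1) = 2·(6−1)!/6! = 2/6.
By linearity, E[ΣXᵢ] = (5)·(2/6) = 5/3.
≈ 1.6667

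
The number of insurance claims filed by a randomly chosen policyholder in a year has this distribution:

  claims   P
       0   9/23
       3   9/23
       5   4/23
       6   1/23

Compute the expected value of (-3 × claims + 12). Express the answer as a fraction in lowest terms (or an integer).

117/23

E[-3x+12] = (9/23)·12 + (9/23)·3 + (4/23)·(-3) + (1/23)·(-6)
     = 117/23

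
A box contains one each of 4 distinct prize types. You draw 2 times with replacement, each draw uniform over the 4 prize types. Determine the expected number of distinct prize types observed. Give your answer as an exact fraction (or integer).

7/4

Let Xⱼ=1 if type j appears at least once. P(Xⱼ=1) = 1 − ((4−1)/4)^2 = 7/16.
E[#distinct] = 4·7/16 = 7/4.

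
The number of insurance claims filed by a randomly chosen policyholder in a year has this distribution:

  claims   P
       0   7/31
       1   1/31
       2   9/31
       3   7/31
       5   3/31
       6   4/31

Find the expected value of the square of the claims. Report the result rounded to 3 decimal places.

E[X²] = (7/31)·0 + (1/31)·1 + (9/31)·4 + (7/31)·9 + (3/31)·25 + (4/31)·36
     = 319/31 ≈ 10.290

10.290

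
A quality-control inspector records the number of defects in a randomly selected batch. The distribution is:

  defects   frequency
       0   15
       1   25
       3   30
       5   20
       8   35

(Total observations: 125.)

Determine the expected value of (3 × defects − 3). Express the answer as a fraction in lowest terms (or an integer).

Total = 125, so P(defects=0) = 15/125, etc.
E[3x-3] = (3/25)·(-3) + (1/5)·0 + (6/25)·6 + (4/25)·12 + (7/25)·21
     = 222/25

222/25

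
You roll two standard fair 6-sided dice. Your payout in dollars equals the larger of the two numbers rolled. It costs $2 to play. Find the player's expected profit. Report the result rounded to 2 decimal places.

Distribution of the larger of the two numbers rolled: 1 w.p. 1/36, 2 w.p. 1/12, 3 w.p. 5/36, 4 w.p. 7/36, 5 w.p. 1/4, 6 w.p. 11/36
E[payout] = (1/36)·1 + (1/12)·2 + (5/36)·3 + (7/36)·4 + (1/4)·5 + (11/36)·6 = 161/36
Expected profit = 161/36 − 2 = 89/36 ≈ $2.47

$2.47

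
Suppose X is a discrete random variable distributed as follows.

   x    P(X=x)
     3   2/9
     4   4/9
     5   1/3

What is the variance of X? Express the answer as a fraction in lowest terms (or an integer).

44/81

E[X] = (2/9)·3 + (4/9)·4 + (1/3)·5 = 37/9
E[X²] = (2/9)·9 + (4/9)·16 + (1/3)·25 = 157/9
Var(X) = 157/9 − (37/9)² = 44/81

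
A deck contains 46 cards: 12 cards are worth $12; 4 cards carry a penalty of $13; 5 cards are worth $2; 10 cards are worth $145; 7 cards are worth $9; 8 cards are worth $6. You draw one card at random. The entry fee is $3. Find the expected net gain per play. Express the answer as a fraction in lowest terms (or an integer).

E[payout] = (12/46)·12 + (4/46)·(-13) + (5/46)·2 + (10/46)·145 + (7/46)·9 + (8/46)·6 = 1663/46
Expected profit = 1663/46 − 3 = 1525/46

1525/46 dollars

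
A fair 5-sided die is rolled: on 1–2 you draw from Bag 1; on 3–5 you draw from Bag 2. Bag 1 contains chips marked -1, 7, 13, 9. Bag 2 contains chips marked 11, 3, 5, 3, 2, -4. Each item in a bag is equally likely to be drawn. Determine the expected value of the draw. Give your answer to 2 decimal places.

E[X | Bag 1] = (-1 + 7 + 13 + 9)/4 = 7
E[X | Bag 2] = (11 + 3 + 5 + 3 + 2 − 4)/6 = 10/3
E[X] = (2/5)·7 + (3/5)·10/3 = 24/5 ≈ 4.80

4.80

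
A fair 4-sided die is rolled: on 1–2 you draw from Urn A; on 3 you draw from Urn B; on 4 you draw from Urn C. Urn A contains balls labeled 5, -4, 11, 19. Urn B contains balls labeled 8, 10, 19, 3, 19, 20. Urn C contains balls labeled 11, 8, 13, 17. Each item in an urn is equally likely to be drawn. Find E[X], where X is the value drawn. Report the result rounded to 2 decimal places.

10.23

E[X | Urn A] = (5 − 4 + 11 + 19)/4 = 31/4
E[X | Urn B] = (8 + 10 + 19 + 3 + 19 + 20)/6 = 79/6
E[X | Urn C] = (11 + 8 + 13 + 17)/4 = 49/4
E[X] = (1/2)·31/4 + (1/4)·79/6 + (1/4)·49/4 = 491/48 ≈ 10.23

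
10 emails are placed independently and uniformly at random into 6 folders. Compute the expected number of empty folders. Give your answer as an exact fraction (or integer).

9765625/10077696

Let Xⱼ=1 if folder j is empty. P(Xⱼ=1) = ((6-1)/6)^10 = 9765625/60466176.
By linearity, E[#empty] = 6·9765625/60466176 = 9765625/10077696.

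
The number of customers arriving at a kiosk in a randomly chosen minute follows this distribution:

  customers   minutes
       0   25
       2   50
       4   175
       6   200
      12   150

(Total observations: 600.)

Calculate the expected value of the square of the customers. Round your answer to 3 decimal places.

53.000

Total = 600, so P(customers=0) = 25/600, etc.
E[X²] = (1/24)·0 + (1/12)·4 + (7/24)·16 + (1/3)·36 + (1/4)·144
     = 53 ≈ 53.000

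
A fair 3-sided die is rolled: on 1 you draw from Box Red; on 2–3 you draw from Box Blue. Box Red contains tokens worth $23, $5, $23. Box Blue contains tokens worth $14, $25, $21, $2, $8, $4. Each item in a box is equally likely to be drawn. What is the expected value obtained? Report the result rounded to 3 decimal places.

$13.889

E[X | Box Red] = (23 + 5 + 23)/3 = 17
E[X | Box Blue] = (14 + 25 + 21 + 2 + 8 + 4)/6 = 37/3
E[X] = (1/3)·17 + (2/3)·37/3 = 125/9 ≈ 13.889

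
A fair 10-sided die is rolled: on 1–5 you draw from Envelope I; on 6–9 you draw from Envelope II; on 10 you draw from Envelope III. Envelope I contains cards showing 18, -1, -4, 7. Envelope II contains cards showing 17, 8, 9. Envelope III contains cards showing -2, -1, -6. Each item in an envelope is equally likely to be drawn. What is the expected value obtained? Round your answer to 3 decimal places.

E[X | Envelope I] = (18 − 1 − 4 + 7)/4 = 5
E[X | Envelope II] = (17 + 8 + 9)/3 = 34/3
E[X | Envelope III] = (-2 − 1 − 6)/3 = -3
E[X] = (1/2)·5 + (2/5)·34/3 + (1/10)·(-3) = 101/15 ≈ 6.733

6.733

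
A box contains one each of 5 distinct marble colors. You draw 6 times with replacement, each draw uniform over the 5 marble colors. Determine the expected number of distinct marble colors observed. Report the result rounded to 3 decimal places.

Let Xⱼ=1 if type j appears at least once. P(Xⱼ=1) = 1 − ((5−1)/5)^6 = 11529/15625.
E[#distinct] = 5·11529/15625 = 11529/3125.
≈ 3.689

3.689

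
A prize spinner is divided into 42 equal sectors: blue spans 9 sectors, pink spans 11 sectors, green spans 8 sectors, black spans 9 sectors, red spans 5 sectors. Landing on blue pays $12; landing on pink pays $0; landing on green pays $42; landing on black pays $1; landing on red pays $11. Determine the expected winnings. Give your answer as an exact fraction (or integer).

E[payout] = (9/42)·12 + (11/42)·0 + (8/42)·42 + (9/42)·1 + (5/42)·11 = 254/21

254/21 dollars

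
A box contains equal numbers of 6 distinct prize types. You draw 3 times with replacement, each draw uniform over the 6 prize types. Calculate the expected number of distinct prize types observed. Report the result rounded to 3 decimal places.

2.528

Let Xⱼ=1 if type j appears at least once. P(Xⱼ=1) = 1 − ((6−1)/6)^3 = 91/216.
E[#distinct] = 6·91/216 = 91/36.
≈ 2.528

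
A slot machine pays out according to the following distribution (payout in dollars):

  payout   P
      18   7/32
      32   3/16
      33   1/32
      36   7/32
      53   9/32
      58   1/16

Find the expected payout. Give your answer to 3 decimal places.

E[X] = (7/32)·18 + (3/16)·32 + (1/32)·33 + (7/32)·36 + (9/32)·53 + (1/16)·58
     = 299/8 ≈ 37.375

$37.375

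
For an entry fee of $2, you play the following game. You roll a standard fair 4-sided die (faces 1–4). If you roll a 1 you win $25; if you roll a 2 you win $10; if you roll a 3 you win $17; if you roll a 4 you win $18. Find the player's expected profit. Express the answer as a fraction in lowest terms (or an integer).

31/2 dollars

E[payout] = (1/4)·10 + (1/4)·17 + (1/4)·18 + (1/4)·25 = 35/2
Expected profit = 35/2 − 2 = 31/2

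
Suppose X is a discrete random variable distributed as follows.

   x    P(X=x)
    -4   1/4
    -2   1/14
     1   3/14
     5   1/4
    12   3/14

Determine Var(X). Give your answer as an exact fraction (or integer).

E[X] = (1/4)·(-4) + (1/14)·(-2) + (3/14)·1 + (1/4)·5 + (3/14)·12 = 81/28
E[X²] = (1/4)·16 + (1/14)·4 + (3/14)·1 + (1/4)·25 + (3/14)·144 = 1165/28
Var(X) = 1165/28 − (81/28)² = 26059/784

26059/784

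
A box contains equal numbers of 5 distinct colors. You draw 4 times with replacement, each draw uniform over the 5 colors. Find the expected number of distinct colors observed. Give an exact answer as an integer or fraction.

369/125

Let Xⱼ=1 if type j appears at least once. P(Xⱼ=1) = 1 − ((5−1)/5)^4 = 369/625.
E[#distinct] = 5·369/625 = 369/125.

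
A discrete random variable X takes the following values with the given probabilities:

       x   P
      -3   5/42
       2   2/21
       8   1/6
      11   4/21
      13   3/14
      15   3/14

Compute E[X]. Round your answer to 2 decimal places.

9.26

E[X] = (5/42)·(-3) + (2/21)·2 + (1/6)·8 + (4/21)·11 + (3/14)·13 + (3/14)·15
     = 389/42 ≈ 9.26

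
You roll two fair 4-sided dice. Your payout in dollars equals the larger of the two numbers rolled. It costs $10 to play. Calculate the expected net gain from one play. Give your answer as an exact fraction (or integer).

Distribution of the larger of the two numbers rolled: 1 w.p. 1/16, 2 w.p. 3/16, 3 w.p. 5/16, 4 w.p. 7/16
E[payout] = (1/16)·1 + (3/16)·2 + (5/16)·3 + (7/16)·4 = 25/8
Expected profit = 25/8 − 10 = -55/8

-55/8 dollars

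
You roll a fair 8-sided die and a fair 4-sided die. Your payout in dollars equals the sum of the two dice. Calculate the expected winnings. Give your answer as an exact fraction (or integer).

$7

Distribution of the sum of the two dice: 2 w.p. 1/32, 3 w.p. 1/16, 4 w.p. 3/32, 5 w.p. 1/8, 6 w.p. 1/8, 7 w.p. 1/8, …
E[payout] = (1/32)·2 + (1/16)·3 + (3/32)·4 + (1/8)·5 + (1/8)·6 + (1/8)·7 + (1/8)·8 + (1/8)·9 + (3/32)·10 + (1/16)·11 + (1/32)·12 = 7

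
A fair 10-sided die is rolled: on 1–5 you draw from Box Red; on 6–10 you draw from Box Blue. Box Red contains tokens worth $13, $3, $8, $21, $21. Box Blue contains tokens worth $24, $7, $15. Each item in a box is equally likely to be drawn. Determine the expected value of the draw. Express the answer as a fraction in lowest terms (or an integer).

214/15 dollars

E[X | Box Red] = (13 + 3 + 8 + 21 + 21)/5 = 66/5
E[X | Box Blue] = (24 + 7 + 15)/3 = 46/3
E[X] = (1/2)·66/5 + (1/2)·46/3 = 214/15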